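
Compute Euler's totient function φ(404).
200

404 = 2^2 × 101
φ(n) = n × ∏(1 - 1/p) for each prime p dividing n
φ(404) = 404 × (1 - 1/2) × (1 - 1/101) = 200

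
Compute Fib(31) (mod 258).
25

Matrix identity: Q^n = [[F_(n+1), F_n], [F_n, F_(n-1)]] with Q = [[1,1],[1,0]].
n = 31 = 11111₂. Square-and-multiply, entries mod 258:
Q^1 = [[1,1],[1,0]]
Q^3 = (Q^1)²·Q = [[3,2],[2,1]]
Q^7 = (Q^3)²·Q = [[21,13],[13,8]]
Q^15 = (Q^7)²·Q = [[213,94],[94,119]]
Q^31 = (Q^15)²·Q = [[15,25],[25,248]]
F_31 mod 258 = Q^31[0][1] = 25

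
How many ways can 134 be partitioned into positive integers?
8149040695

p(n) counts ways to write n as a sum of positive integers (order ignored).
Euler's pentagonal recurrence: p(k) = p(k-1) + p(k-2) - p(k-5) - p(k-7) + p(k-12) + p(k-15) - ... (offsets j(3j∓1)/2, signs ++--, p(0)=1, p(<0)=0).
DP table for k = 0..133: p(0)=1, p(1)=1, p(2)=2, p(3)=3, p(4)=5, p(5)=7, p(6)=11, p(7)=15, p(8)=22, p(9)=30, p(10)=42, p(11)=56, p(12)=77, p(13)=101, p(14)=135, p(15)=176, p(16)=231, p(17)=297, p(18)=385, p(19)=490, p(20)=627, p(21)=792, p(22)=1002, p(23)=1255, p(24)=1575, p(25)=1958, p(26)=2436, p(27)=3010, p(28)=3718, p(29)=4565, p(30)=5604, p(31)=6842, p(32)=8349, p(33)=10143, p(34)=12310, p(35)=14883, p(36)=17977, p(37)=21637, p(38)=26015, p(39)=31185, p(40)=37338, p(41)=44583, p(42)=53174, p(43)=63261, p(44)=75175, p(45)=89134, p(46)=105558, p(47)=124754, p(48)=147273, p(49)=173525, p(50)=204226, p(51)=239943, p(52)=281589, p(53)=329931, p(54)=386155, p(55)=451276, p(56)=526823, p(57)=614154, p(58)=715220, p(59)=831820, p(60)=966467, p(61)=1121505, p(62)=1300156, p(63)=1505499, p(64)=1741630, p(65)=2012558, p(66)=2323520, p(67)=2679689, p(68)=3087735, p(69)=3554345, p(70)=4087968, p(71)=4697205, p(72)=5392783, p(73)=6185689, p(74)=7089500, p(75)=8118264, p(76)=9289091, p(77)=10619863, p(78)=12132164, p(79)=13848650, p(80)=15796476, p(81)=18004327, p(82)=20506255, p(83)=23338469, p(84)=26543660, p(85)=30167357, p(86)=34262962, p(87)=38887673, p(88)=44108109, p(89)=49995925, p(90)=56634173, p(91)=64112359, p(92)=72533807, p(93)=82010177, p(94)=92669720, p(95)=104651419, p(96)=118114304, p(97)=133230930, p(98)=150198136, p(99)=169229875, p(100)=190569292, p(101)=214481126, p(102)=241265379, p(103)=271248950, p(104)=304801365, p(105)=342325709, p(106)=384276336, p(107)=431149389, p(108)=483502844, p(109)=541946240, p(110)=607163746, p(111)=679903203, p(112)=761002156, p(113)=851376628, p(114)=952050665, p(115)=1064144451, p(116)=1188908248, p(117)=1327710076, p(118)=1482074143, p(119)=1653668665, p(120)=1844349560, p(121)=2056148051, p(122)=2291320912, p(123)=2552338241, p(124)=2841940500, p(125)=3163127352, p(126)=3519222692, p(127)=3913864295, p(128)=4351078600, p(129)=4835271870, p(130)=5371315400, p(131)=5964539504, p(132)=6620830889, p(133)=7346629512.
Final step: p(134) = p(133) + p(132) - p(129) - p(127) + p(122) + p(119) - p(112) - p(108) + p(99) + p(94) - p(83) - p(77) + p(64) + p(57) - p(42) - p(34) + p(17) + p(8)
= 7346629512 + 6620830889 - 4835271870 - 3913864295 + 2291320912 + 1653668665 - 761002156 - 483502844 + 169229875 + 92669720 - 23338469 - 10619863 + 1741630 + 614154 - 53174 - 12310 + 297 + 22
= 8149040695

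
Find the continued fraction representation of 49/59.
[0; 1, 4, 1, 9]

Euclidean algorithm steps:
49 = 0 × 59 + 49
59 = 1 × 49 + 10
49 = 4 × 10 + 9
10 = 1 × 9 + 1
9 = 9 × 1 + 0
Continued fraction: [0; 1, 4, 1, 9]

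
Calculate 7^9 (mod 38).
1

Repeated squaring. Binary of 9 = 1001.
7^1 ≡ 7 (mod 38); 7^2 ≡ 11 (mod 38); 7^4 ≡ 7 (mod 38); 7^8 ≡ 11 (mod 38)
7^9 = 7^1 × 7^8 ≡ 1 (mod 38)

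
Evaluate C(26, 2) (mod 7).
3

Using Lucas' theorem:
Write n=26 and k=2 in base 7:
n in base 7: [3, 5]
k in base 7: [0, 2]
C(26,2) mod 7 = ∏ C(n_i, k_i) mod 7
Digit binomials (mod 7): C(3,0) = 1; C(5,2) = 10 ≡ 3
Product: 1 × 3 = 3 ≡ 3 (mod 7)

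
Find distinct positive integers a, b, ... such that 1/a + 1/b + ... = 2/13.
1/7 + 1/91

Greedy algorithm:
2/13: ceiling(13/2) = 7, use 1/7
1/91: ceiling(91/1) = 91, use 1/91
Result: 2/13 = 1/7 + 1/91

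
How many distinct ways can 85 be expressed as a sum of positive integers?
30167357

p(n) counts ways to write n as a sum of positive integers (order ignored).
Euler's pentagonal recurrence: p(k) = p(k-1) + p(k-2) - p(k-5) - p(k-7) + p(k-12) + p(k-15) - ... (offsets j(3j∓1)/2, signs ++--, p(0)=1, p(<0)=0).
DP table for k = 0..84: p(0)=1, p(1)=1, p(2)=2, p(3)=3, p(4)=5, p(5)=7, p(6)=11, p(7)=15, p(8)=22, p(9)=30, p(10)=42, p(11)=56, p(12)=77, p(13)=101, p(14)=135, p(15)=176, p(16)=231, p(17)=297, p(18)=385, p(19)=490, p(20)=627, p(21)=792, p(22)=1002, p(23)=1255, p(24)=1575, p(25)=1958, p(26)=2436, p(27)=3010, p(28)=3718, p(29)=4565, p(30)=5604, p(31)=6842, p(32)=8349, p(33)=10143, p(34)=12310, p(35)=14883, p(36)=17977, p(37)=21637, p(38)=26015, p(39)=31185, p(40)=37338, p(41)=44583, p(42)=53174, p(43)=63261, p(44)=75175, p(45)=89134, p(46)=105558, p(47)=124754, p(48)=147273, p(49)=173525, p(50)=204226, p(51)=239943, p(52)=281589, p(53)=329931, p(54)=386155, p(55)=451276, p(56)=526823, p(57)=614154, p(58)=715220, p(59)=831820, p(60)=966467, p(61)=1121505, p(62)=1300156, p(63)=1505499, p(64)=1741630, p(65)=2012558, p(66)=2323520, p(67)=2679689, p(68)=3087735, p(69)=3554345, p(70)=4087968, p(71)=4697205, p(72)=5392783, p(73)=6185689, p(74)=7089500, p(75)=8118264, p(76)=9289091, p(77)=10619863, p(78)=12132164, p(79)=13848650, p(80)=15796476, p(81)=18004327, p(82)=20506255, p(83)=23338469, p(84)=26543660.
Final step: p(85) = p(84) + p(83) - p(80) - p(78) + p(73) + p(70) - p(63) - p(59) + p(50) + p(45) - p(34) - p(28) + p(15) + p(8)
= 26543660 + 23338469 - 15796476 - 12132164 + 6185689 + 4087968 - 1505499 - 831820 + 204226 + 89134 - 12310 - 3718 + 176 + 22
= 30167357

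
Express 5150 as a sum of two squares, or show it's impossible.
Not possible

Factorization: 5150 = 2 × 5^2 × 103
By Fermat: n is sum of two squares iff every prime p ≡ 3 (mod 4) appears to even power.
Prime(s) ≡ 3 (mod 4) with odd exponent: [(103, 1)]
Therefore 5150 cannot be expressed as a² + b².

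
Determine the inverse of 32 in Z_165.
98

gcd(32, 165) = 1, so the inverse exists.
Extended Euclidean algorithm on (165, 32):
165 = 5 × 32 + 5  ⟹  5 = (1)·165 + (-5)·32
32 = 6 × 5 + 2  ⟹  2 = (-6)·165 + (31)·32
5 = 2 × 2 + 1  ⟹  1 = (13)·165 + (-67)·32
So (-67)·32 ≡ 1 (mod 165), i.e. 32^(-1) ≡ -67 ≡ 98 (mod 165).
Check: 32 × 98 = 3136 ≡ 1 (mod 165)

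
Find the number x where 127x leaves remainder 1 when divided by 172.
107

gcd(127, 172) = 1, so the inverse exists.
Extended Euclidean algorithm on (172, 127):
172 = 1 × 127 + 45  ⟹  45 = (1)·172 + (-1)·127
127 = 2 × 45 + 37  ⟹  37 = (-2)·172 + (3)·127
45 = 1 × 37 + 8  ⟹  8 = (3)·172 + (-4)·127
37 = 4 × 8 + 5  ⟹  5 = (-14)·172 + (19)·127
8 = 1 × 5 + 3  ⟹  3 = (17)·172 + (-23)·127
5 = 1 × 3 + 2  ⟹  2 = (-31)·172 + (42)·127
3 = 1 × 2 + 1  ⟹  1 = (48)·172 + (-65)·127
So (-65)·127 ≡ 1 (mod 172), i.e. 127^(-1) ≡ -65 ≡ 107 (mod 172).
Check: 127 × 107 = 13589 ≡ 1 (mod 172)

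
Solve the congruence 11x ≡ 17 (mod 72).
x ≡ 67 (mod 72)

gcd(11, 72) = 1, which divides 17, so solutions exist.
Find 11^(-1) mod 72 by the extended Euclidean algorithm:
72 = 6 × 11 + 6  ⟹  6 = (1)·72 + (-6)·11
11 = 1 × 6 + 5  ⟹  5 = (-1)·72 + (7)·11
6 = 1 × 5 + 1  ⟹  1 = (2)·72 + (-13)·11
So (-13)·11 ≡ 1 (mod 72), i.e. 11^(-1) ≡ -13 ≡ 59 (mod 72).
x ≡ 59 × 17 = 1003 ≡ 67 (mod 72).
Check: 11 × 67 = 737 ≡ 17 (mod 72).
Unique solution: x ≡ 67 (mod 72)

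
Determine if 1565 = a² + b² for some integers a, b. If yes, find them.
11² + 38² (a=11, b=38)

Factorization: 1565 = 5 × 313
By Fermat: n is sum of two squares iff every prime p ≡ 3 (mod 4) appears to even power.
All primes ≡ 3 (mod 4) appear to even power.
Search a = 0, 1, 2, … for 1565 - a² a perfect square: first hit at a = 11: 1565 - 121 = 1444 = 38².
1565 = 11² + 38² = 121 + 1444 ✓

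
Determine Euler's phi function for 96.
32

96 = 2^5 × 3
φ(n) = n × ∏(1 - 1/p) for each prime p dividing n
φ(96) = 96 × (1 - 1/2) × (1 - 1/3) = 32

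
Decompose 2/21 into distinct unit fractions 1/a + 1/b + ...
1/11 + 1/231

Greedy algorithm:
2/21: ceiling(21/2) = 11, use 1/11
1/231: ceiling(231/1) = 231, use 1/231
Result: 2/21 = 1/11 + 1/231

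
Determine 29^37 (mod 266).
29

Repeated squaring. Binary of 37 = 100101.
29^1 ≡ 29 (mod 266); 29^2 ≡ 43 (mod 266); 29^4 ≡ 253 (mod 266); 29^8 ≡ 169 (mod 266); 29^16 ≡ 99 (mod 266); 29^32 ≡ 225 (mod 266)
29^37 = 29^1 × 29^4 × 29^32 ≡ 29 (mod 266)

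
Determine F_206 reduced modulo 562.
507

Matrix identity: Q^n = [[F_(n+1), F_n], [F_n, F_(n-1)]] with Q = [[1,1],[1,0]].
n = 206 = 11001110₂. Square-and-multiply, entries mod 562:
Q^1 = [[1,1],[1,0]]
Q^3 = (Q^1)²·Q = [[3,2],[2,1]]
Q^6 = (Q^3)² = [[13,8],[8,5]]
Q^12 = (Q^6)² = [[233,144],[144,89]]
Q^25 = (Q^12)²·Q = [[1,279],[279,284]]
Q^51 = (Q^25)²·Q = [[559,286],[286,273]]
Q^103 = (Q^51)²·Q = [[541,315],[315,226]]
Q^206 = (Q^103)² = [[192,507],[507,247]]
F_206 mod 562 = Q^206[0][1] = 507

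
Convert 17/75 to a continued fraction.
[0; 4, 2, 2, 3]

Euclidean algorithm steps:
17 = 0 × 75 + 17
75 = 4 × 17 + 7
17 = 2 × 7 + 3
7 = 2 × 3 + 1
3 = 3 × 1 + 0
Continued fraction: [0; 4, 2, 2, 3]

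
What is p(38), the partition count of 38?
26015

p(n) counts ways to write n as a sum of positive integers (order ignored).
Euler's pentagonal recurrence: p(k) = p(k-1) + p(k-2) - p(k-5) - p(k-7) + p(k-12) + p(k-15) - ... (offsets j(3j∓1)/2, signs ++--, p(0)=1, p(<0)=0).
DP table for k = 0..37: p(0)=1, p(1)=1, p(2)=2, p(3)=3, p(4)=5, p(5)=7, p(6)=11, p(7)=15, p(8)=22, p(9)=30, p(10)=42, p(11)=56, p(12)=77, p(13)=101, p(14)=135, p(15)=176, p(16)=231, p(17)=297, p(18)=385, p(19)=490, p(20)=627, p(21)=792, p(22)=1002, p(23)=1255, p(24)=1575, p(25)=1958, p(26)=2436, p(27)=3010, p(28)=3718, p(29)=4565, p(30)=5604, p(31)=6842, p(32)=8349, p(33)=10143, p(34)=12310, p(35)=14883, p(36)=17977, p(37)=21637.
Final step: p(38) = p(37) + p(36) - p(33) - p(31) + p(26) + p(23) - p(16) - p(12) + p(3)
= 21637 + 17977 - 10143 - 6842 + 2436 + 1255 - 231 - 77 + 3
= 26015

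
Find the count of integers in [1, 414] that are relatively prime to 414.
132

414 = 2 × 3^2 × 23
φ(n) = n × ∏(1 - 1/p) for each prime p dividing n
φ(414) = 414 × (1 - 1/2) × (1 - 1/3) × (1 - 1/23) = 132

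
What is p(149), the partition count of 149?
37027355200

p(n) counts ways to write n as a sum of positive integers (order ignored).
Euler's pentagonal recurrence: p(k) = p(k-1) + p(k-2) - p(k-5) - p(k-7) + p(k-12) + p(k-15) - ... (offsets j(3j∓1)/2, signs ++--, p(0)=1, p(<0)=0).
DP table for k = 0..148: p(0)=1, p(1)=1, p(2)=2, p(3)=3, p(4)=5, p(5)=7, p(6)=11, p(7)=15, p(8)=22, p(9)=30, p(10)=42, p(11)=56, p(12)=77, p(13)=101, p(14)=135, p(15)=176, p(16)=231, p(17)=297, p(18)=385, p(19)=490, p(20)=627, p(21)=792, p(22)=1002, p(23)=1255, p(24)=1575, p(25)=1958, p(26)=2436, p(27)=3010, p(28)=3718, p(29)=4565, p(30)=5604, p(31)=6842, p(32)=8349, p(33)=10143, p(34)=12310, p(35)=14883, p(36)=17977, p(37)=21637, p(38)=26015, p(39)=31185, p(40)=37338, p(41)=44583, p(42)=53174, p(43)=63261, p(44)=75175, p(45)=89134, p(46)=105558, p(47)=124754, p(48)=147273, p(49)=173525, p(50)=204226, p(51)=239943, p(52)=281589, p(53)=329931, p(54)=386155, p(55)=451276, p(56)=526823, p(57)=614154, p(58)=715220, p(59)=831820, p(60)=966467, p(61)=1121505, p(62)=1300156, p(63)=1505499, p(64)=1741630, p(65)=2012558, p(66)=2323520, p(67)=2679689, p(68)=3087735, p(69)=3554345, p(70)=4087968, p(71)=4697205, p(72)=5392783, p(73)=6185689, p(74)=7089500, p(75)=8118264, p(76)=9289091, p(77)=10619863, p(78)=12132164, p(79)=13848650, p(80)=15796476, p(81)=18004327, p(82)=20506255, p(83)=23338469, p(84)=26543660, p(85)=30167357, p(86)=34262962, p(87)=38887673, p(88)=44108109, p(89)=49995925, p(90)=56634173, p(91)=64112359, p(92)=72533807, p(93)=82010177, p(94)=92669720, p(95)=104651419, p(96)=118114304, p(97)=133230930, p(98)=150198136, p(99)=169229875, p(100)=190569292, p(101)=214481126, p(102)=241265379, p(103)=271248950, p(104)=304801365, p(105)=342325709, p(106)=384276336, p(107)=431149389, p(108)=483502844, p(109)=541946240, p(110)=607163746, p(111)=679903203, p(112)=761002156, p(113)=851376628, p(114)=952050665, p(115)=1064144451, p(116)=1188908248, p(117)=1327710076, p(118)=1482074143, p(119)=1653668665, p(120)=1844349560, p(121)=2056148051, p(122)=2291320912, p(123)=2552338241, p(124)=2841940500, p(125)=3163127352, p(126)=3519222692, p(127)=3913864295, p(128)=4351078600, p(129)=4835271870, p(130)=5371315400, p(131)=5964539504, p(132)=6620830889, p(133)=7346629512, p(134)=8149040695, p(135)=9035836076, p(136)=10015581680, p(137)=11097645016, p(138)=12292341831, p(139)=13610949895, p(140)=15065878135, p(141)=16670689208, p(142)=18440293320, p(143)=20390982757, p(144)=22540654445, p(145)=24908858009, p(146)=27517052599, p(147)=30388671978, p(148)=33549419497.
Final step: p(149) = p(148) + p(147) - p(144) - p(142) + p(137) + p(134) - p(127) - p(123) + p(114) + p(109) - p(98) - p(92) + p(79) + p(72) - p(57) - p(49) + p(32) + p(23) - p(4)
= 33549419497 + 30388671978 - 22540654445 - 18440293320 + 11097645016 + 8149040695 - 3913864295 - 2552338241 + 952050665 + 541946240 - 150198136 - 72533807 + 13848650 + 5392783 - 614154 - 173525 + 8349 + 1255 - 5
= 37027355200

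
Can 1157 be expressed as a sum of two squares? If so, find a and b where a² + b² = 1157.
1² + 34² (a=1, b=34)

Factorization: 1157 = 13 × 89
By Fermat: n is sum of two squares iff every prime p ≡ 3 (mod 4) appears to even power.
All primes ≡ 3 (mod 4) appear to even power.
Search a = 0, 1, 2, … for 1157 - a² a perfect square: first hit at a = 1: 1157 - 1 = 1156 = 34².
1157 = 1² + 34² = 1 + 1156 ✓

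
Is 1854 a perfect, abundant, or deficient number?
abundant

Proper divisors of 1854: sum = 1 + 2 + 3 + 6 + 9 + 18 + 103 + 206 + 309 + 618 + 927 = 2202
Since 2202 > 1854, 1854 is abundant.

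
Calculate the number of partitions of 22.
1002

p(n) counts ways to write n as a sum of positive integers (order ignored).
Euler's pentagonal recurrence: p(k) = p(k-1) + p(k-2) - p(k-5) - p(k-7) + p(k-12) + p(k-15) - ... (offsets j(3j∓1)/2, signs ++--, p(0)=1, p(<0)=0).
DP table for k = 0..21: p(0)=1, p(1)=1, p(2)=2, p(3)=3, p(4)=5, p(5)=7, p(6)=11, p(7)=15, p(8)=22, p(9)=30, p(10)=42, p(11)=56, p(12)=77, p(13)=101, p(14)=135, p(15)=176, p(16)=231, p(17)=297, p(18)=385, p(19)=490, p(20)=627, p(21)=792.
Final step: p(22) = p(21) + p(20) - p(17) - p(15) + p(10) + p(7) - p(0)
= 792 + 627 - 297 - 176 + 42 + 15 - 1
= 1002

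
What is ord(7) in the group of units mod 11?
10

11 is prime, so ord(7) divides φ(11) = 10.
Divisors of 10: 1, 2, 5, 10.
Repeated squaring: 7^1 ≡ 7, 7^2 ≡ 5, 7^4 ≡ 3, 7^8 ≡ 9 (mod 11).
Test 7^d mod 11 for each divisor d in increasing order:
7^1 ≡ 7
7^2 ≡ 5
7^5 = 7^4·7^1 ≡ 10
7^10 = 7^8·7^2 ≡ 1  ← first divisor giving 1
The order is 10.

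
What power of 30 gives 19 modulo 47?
33

Baby-step giant-step with step n = ⌈√47⌉ = 7.
Baby steps 30^j mod 47 (j:value) for j=0..6: 0:1, 1:30, 2:7, 3:22, 4:2, 5:13, 6:14.
Giant-step multiplier: 30^(-7) ≡ 30^(46-7) = 30^39 ≡ 31 (mod 47).
Giant steps γ_i = 19·31^i mod 47: γ_0=19, γ_1=25, γ_2=23, γ_3=8, γ_4=13 (in table at j=5).
x = i·n + j = 4·7 + 5 = 33.
Check: 30^33 ≡ 19 (mod 47).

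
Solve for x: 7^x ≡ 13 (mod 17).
12

Baby-step giant-step with step n = ⌈√17⌉ = 5.
Baby steps 7^j mod 17 (j:value) for j=0..4: 0:1, 1:7, 2:15, 3:3, 4:4.
Giant-step multiplier: 7^(-5) ≡ 7^(16-5) = 7^11 ≡ 14 (mod 17).
Giant steps γ_i = 13·14^i mod 17: γ_0=13, γ_1=12, γ_2=15 (in table at j=2).
x = i·n + j = 2·5 + 2 = 12.
Check: 7^12 ≡ 13 (mod 17).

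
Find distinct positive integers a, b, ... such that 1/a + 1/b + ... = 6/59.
1/10 + 1/590

Greedy algorithm:
6/59: ceiling(59/6) = 10, use 1/10
1/590: ceiling(590/1) = 590, use 1/590
Result: 6/59 = 1/10 + 1/590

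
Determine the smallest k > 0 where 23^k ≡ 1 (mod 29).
7

29 is prime, so ord(23) divides φ(29) = 28.
Divisors of 28: 1, 2, 4, 7, 14, 28.
Repeated squaring: 23^1 ≡ 23, 23^2 ≡ 7, 23^4 ≡ 20, 23^8 ≡ 23, 23^16 ≡ 7 (mod 29).
Test 23^d mod 29 for each divisor d in increasing order:
23^1 ≡ 23
23^2 ≡ 7
23^4 ≡ 20
23^7 = 23^4·23^2·23^1 ≡ 1  ← first divisor giving 1
The order is 7.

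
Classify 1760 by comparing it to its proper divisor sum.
abundant

Proper divisors of 1760: sum = 1 + 2 + 4 + 5 + 8 + 10 + 11 + 16 + ... + 220 + 352 + 440 + 880 (23 divisors) = 2776
Since 2776 > 1760, 1760 is abundant.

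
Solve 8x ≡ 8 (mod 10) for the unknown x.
x ≡ 1 (mod 5)

gcd(8, 10) = 2, which divides 8, so solutions exist.
Divide through by 2: 4x ≡ 4 (mod 5).
Find 4^(-1) mod 5 by the extended Euclidean algorithm:
5 = 1 × 4 + 1  ⟹  1 = (1)·5 + (-1)·4
So (-1)·4 ≡ 1 (mod 5), i.e. 4^(-1) ≡ -1 ≡ 4 (mod 5).
x ≡ 4 × 4 = 16 ≡ 1 (mod 5).
Check: 8 × 1 = 8 ≡ 8 (mod 10).
x ≡ 1 (mod 5), giving 2 solutions mod 10.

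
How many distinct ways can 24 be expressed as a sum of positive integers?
1575

p(n) counts ways to write n as a sum of positive integers (order ignored).
Euler's pentagonal recurrence: p(k) = p(k-1) + p(k-2) - p(k-5) - p(k-7) + p(k-12) + p(k-15) - ... (offsets j(3j∓1)/2, signs ++--, p(0)=1, p(<0)=0).
DP table for k = 0..23: p(0)=1, p(1)=1, p(2)=2, p(3)=3, p(4)=5, p(5)=7, p(6)=11, p(7)=15, p(8)=22, p(9)=30, p(10)=42, p(11)=56, p(12)=77, p(13)=101, p(14)=135, p(15)=176, p(16)=231, p(17)=297, p(18)=385, p(19)=490, p(20)=627, p(21)=792, p(22)=1002, p(23)=1255.
Final step: p(24) = p(23) + p(22) - p(19) - p(17) + p(12) + p(9) - p(2)
= 1255 + 1002 - 490 - 297 + 77 + 30 - 2
= 1575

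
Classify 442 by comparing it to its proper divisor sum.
deficient

Proper divisors of 442: sum = 1 + 2 + 13 + 17 + 26 + 34 + 221 = 314
Since 314 < 442, 442 is deficient.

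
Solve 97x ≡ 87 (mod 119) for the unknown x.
x ≡ 88 (mod 119)

gcd(97, 119) = 1, which divides 87, so solutions exist.
Find 97^(-1) mod 119 by the extended Euclidean algorithm:
119 = 1 × 97 + 22  ⟹  22 = (1)·119 + (-1)·97
97 = 4 × 22 + 9  ⟹  9 = (-4)·119 + (5)·97
22 = 2 × 9 + 4  ⟹  4 = (9)·119 + (-11)·97
9 = 2 × 4 + 1  ⟹  1 = (-22)·119 + (27)·97
So (27)·97 ≡ 1 (mod 119), i.e. 97^(-1) ≡ 27 (mod 119).
x ≡ 27 × 87 = 2349 ≡ 88 (mod 119).
Check: 97 × 88 = 8536 ≡ 87 (mod 119).
Unique solution: x ≡ 88 (mod 119)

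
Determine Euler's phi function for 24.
8

24 = 2^3 × 3
φ(n) = n × ∏(1 - 1/p) for each prime p dividing n
φ(24) = 24 × (1 - 1/2) × (1 - 1/3) = 8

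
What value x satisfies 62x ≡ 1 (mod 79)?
65

gcd(62, 79) = 1, so the inverse exists.
Extended Euclidean algorithm on (79, 62):
79 = 1 × 62 + 17  ⟹  17 = (1)·79 + (-1)·62
62 = 3 × 17 + 11  ⟹  11 = (-3)·79 + (4)·62
17 = 1 × 11 + 6  ⟹  6 = (4)·79 + (-5)·62
11 = 1 × 6 + 5  ⟹  5 = (-7)·79 + (9)·62
6 = 1 × 5 + 1  ⟹  1 = (11)·79 + (-14)·62
So (-14)·62 ≡ 1 (mod 79), i.e. 62^(-1) ≡ -14 ≡ 65 (mod 79).
Check: 62 × 65 = 4030 ≡ 1 (mod 79)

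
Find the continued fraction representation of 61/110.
[0; 1, 1, 4, 12]

Euclidean algorithm steps:
61 = 0 × 110 + 61
110 = 1 × 61 + 49
61 = 1 × 49 + 12
49 = 4 × 12 + 1
12 = 12 × 1 + 0
Continued fraction: [0; 1, 1, 4, 12]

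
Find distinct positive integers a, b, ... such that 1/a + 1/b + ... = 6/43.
1/8 + 1/69 + 1/23736

Greedy algorithm:
6/43: ceiling(43/6) = 8, use 1/8
5/344: ceiling(344/5) = 69, use 1/69
1/23736: ceiling(23736/1) = 23736, use 1/23736
Result: 6/43 = 1/8 + 1/69 + 1/23736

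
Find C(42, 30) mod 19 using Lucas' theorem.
0

Using Lucas' theorem:
Write n=42 and k=30 in base 19:
n in base 19: [2, 4]
k in base 19: [1, 11]
C(42,30) mod 19 = ∏ C(n_i, k_i) mod 19
Digit binomials (mod 19): C(2,1) = 2; C(4,11) = 0 (k_i > n_i)
Product: 2 × 0 = 0 ≡ 0 (mod 19)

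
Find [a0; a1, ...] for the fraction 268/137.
[1; 1, 21, 1, 5]

Euclidean algorithm steps:
268 = 1 × 137 + 131
137 = 1 × 131 + 6
131 = 21 × 6 + 5
6 = 1 × 5 + 1
5 = 5 × 1 + 0
Continued fraction: [1; 1, 21, 1, 5]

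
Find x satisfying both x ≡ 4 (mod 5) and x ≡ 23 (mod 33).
89

Using Chinese Remainder Theorem:
M = 5 × 33 = 165
M1 = 33, M2 = 5
y1 = 33^(-1) mod 5 = 2
y2 = 5^(-1) mod 33 = 20
x = (4×33×2 + 23×5×20) mod 165 = 89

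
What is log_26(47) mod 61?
40

Baby-step giant-step with step n = ⌈√61⌉ = 8.
Baby steps 26^j mod 61 (j:value) for j=0..7: 0:1, 1:26, 2:5, 3:8, 4:25, 5:40, 6:3, 7:17.
Giant-step multiplier: 26^(-8) ≡ 26^(60-8) = 26^52 ≡ 57 (mod 61).
Giant steps γ_i = 47·57^i mod 61: γ_0=47, γ_1=56, γ_2=20, γ_3=42, γ_4=15, γ_5=1 (in table at j=0).
x = i·n + j = 5·8 + 0 = 40.
Check: 26^40 ≡ 47 (mod 61).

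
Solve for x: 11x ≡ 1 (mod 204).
167

gcd(11, 204) = 1, so the inverse exists.
Extended Euclidean algorithm on (204, 11):
204 = 18 × 11 + 6  ⟹  6 = (1)·204 + (-18)·11
11 = 1 × 6 + 5  ⟹  5 = (-1)·204 + (19)·11
6 = 1 × 5 + 1  ⟹  1 = (2)·204 + (-37)·11
So (-37)·11 ≡ 1 (mod 204), i.e. 11^(-1) ≡ -37 ≡ 167 (mod 204).
Check: 11 × 167 = 1837 ≡ 1 (mod 204)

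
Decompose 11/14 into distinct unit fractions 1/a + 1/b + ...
1/2 + 1/4 + 1/28

Greedy algorithm:
11/14: ceiling(14/11) = 2, use 1/2
2/7: ceiling(7/2) = 4, use 1/4
1/28: ceiling(28/1) = 28, use 1/28
Result: 11/14 = 1/2 + 1/4 + 1/28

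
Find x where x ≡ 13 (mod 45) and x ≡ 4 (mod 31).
283

Using Chinese Remainder Theorem:
M = 45 × 31 = 1395
M1 = 31, M2 = 45
y1 = 31^(-1) mod 45 = 16
y2 = 45^(-1) mod 31 = 20
x = (13×31×16 + 4×45×20) mod 1395 = 283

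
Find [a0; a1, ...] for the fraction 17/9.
[1; 1, 8]

Euclidean algorithm steps:
17 = 1 × 9 + 8
9 = 1 × 8 + 1
8 = 8 × 1 + 0
Continued fraction: [1; 1, 8]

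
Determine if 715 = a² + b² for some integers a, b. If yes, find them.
Not possible

Factorization: 715 = 5 × 11 × 13
By Fermat: n is sum of two squares iff every prime p ≡ 3 (mod 4) appears to even power.
Prime(s) ≡ 3 (mod 4) with odd exponent: [(11, 1)]
Therefore 715 cannot be expressed as a² + b².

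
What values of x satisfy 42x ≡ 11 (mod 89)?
x ≡ 49 (mod 89)

gcd(42, 89) = 1, which divides 11, so solutions exist.
Find 42^(-1) mod 89 by the extended Euclidean algorithm:
89 = 2 × 42 + 5  ⟹  5 = (1)·89 + (-2)·42
42 = 8 × 5 + 2  ⟹  2 = (-8)·89 + (17)·42
5 = 2 × 2 + 1  ⟹  1 = (17)·89 + (-36)·42
So (-36)·42 ≡ 1 (mod 89), i.e. 42^(-1) ≡ -36 ≡ 53 (mod 89).
x ≡ 53 × 11 = 583 ≡ 49 (mod 89).
Check: 42 × 49 = 2058 ≡ 11 (mod 89).
Unique solution: x ≡ 49 (mod 89)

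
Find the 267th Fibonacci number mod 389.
297

Matrix identity: Q^n = [[F_(n+1), F_n], [F_n, F_(n-1)]] with Q = [[1,1],[1,0]].
n = 267 = 100001011₂. Square-and-multiply, entries mod 389:
Q^1 = [[1,1],[1,0]]
Q^2 = (Q^1)² = [[2,1],[1,1]]
Q^4 = (Q^2)² = [[5,3],[3,2]]
Q^8 = (Q^4)² = [[34,21],[21,13]]
Q^16 = (Q^8)² = [[41,209],[209,221]]
Q^33 = (Q^16)²·Q = [[147,238],[238,298]]
Q^66 = (Q^33)² = [[64,102],[102,351]]
Q^133 = (Q^66)²·Q = [[36,107],[107,318]]
Q^267 = (Q^133)²·Q = [[53,297],[297,145]]
F_267 mod 389 = Q^267[0][1] = 297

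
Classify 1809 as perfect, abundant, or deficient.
deficient

Proper divisors of 1809: sum = 1 + 3 + 9 + 27 + 67 + 201 + 603 = 911
Since 911 < 1809, 1809 is deficient.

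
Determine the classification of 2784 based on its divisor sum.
abundant

Proper divisors of 2784: sum = 1 + 2 + 3 + 4 + 6 + 8 + 12 + 16 + ... + 464 + 696 + 928 + 1392 (23 divisors) = 4776
Since 4776 > 2784, 2784 is abundant.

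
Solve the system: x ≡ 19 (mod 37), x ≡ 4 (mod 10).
204

Using Chinese Remainder Theorem:
M = 37 × 10 = 370
M1 = 10, M2 = 37
y1 = 10^(-1) mod 37 = 26
y2 = 37^(-1) mod 10 = 3
x = (19×10×26 + 4×37×3) mod 370 = 204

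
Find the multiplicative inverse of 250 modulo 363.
106

gcd(250, 363) = 1, so the inverse exists.
Extended Euclidean algorithm on (363, 250):
363 = 1 × 250 + 113  ⟹  113 = (1)·363 + (-1)·250
250 = 2 × 113 + 24  ⟹  24 = (-2)·363 + (3)·250
113 = 4 × 24 + 17  ⟹  17 = (9)·363 + (-13)·250
24 = 1 × 17 + 7  ⟹  7 = (-11)·363 + (16)·250
17 = 2 × 7 + 3  ⟹  3 = (31)·363 + (-45)·250
7 = 2 × 3 + 1  ⟹  1 = (-73)·363 + (106)·250
So (106)·250 ≡ 1 (mod 363), i.e. 250^(-1) ≡ 106 (mod 363).
Check: 250 × 106 = 26500 ≡ 1 (mod 363)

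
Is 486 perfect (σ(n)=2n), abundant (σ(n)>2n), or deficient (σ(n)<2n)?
abundant

Proper divisors of 486: sum = 1 + 2 + 3 + 6 + 9 + 18 + 27 + 54 + 81 + 162 + 243 = 606
Since 606 > 486, 486 is abundant.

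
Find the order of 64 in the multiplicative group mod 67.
11

67 is prime, so ord(64) divides φ(67) = 66.
Divisors of 66: 1, 2, 3, 6, 11, 22, 33, 66.
Repeated squaring: 64^1 ≡ 64, 64^2 ≡ 9, 64^4 ≡ 14, 64^8 ≡ 62, 64^16 ≡ 25, 64^32 ≡ 22, 64^64 ≡ 15 (mod 67).
Test 64^d mod 67 for each divisor d in increasing order:
64^1 ≡ 64
64^2 ≡ 9
64^3 = 64^2·64^1 ≡ 40
64^6 = 64^4·64^2 ≡ 59
64^11 = 64^8·64^2·64^1 ≡ 1  ← first divisor giving 1
The order is 11.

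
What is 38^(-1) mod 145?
42

gcd(38, 145) = 1, so the inverse exists.
Extended Euclidean algorithm on (145, 38):
145 = 3 × 38 + 31  ⟹  31 = (1)·145 + (-3)·38
38 = 1 × 31 + 7  ⟹  7 = (-1)·145 + (4)·38
31 = 4 × 7 + 3  ⟹  3 = (5)·145 + (-19)·38
7 = 2 × 3 + 1  ⟹  1 = (-11)·145 + (42)·38
So (42)·38 ≡ 1 (mod 145), i.e. 38^(-1) ≡ 42 (mod 145).
Check: 38 × 42 = 1596 ≡ 1 (mod 145)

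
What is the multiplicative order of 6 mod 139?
23

139 is prime, so ord(6) divides φ(139) = 138.
Divisors of 138: 1, 2, 3, 6, 23, 46, 69, 138.
Repeated squaring: 6^1 ≡ 6, 6^2 ≡ 36, 6^4 ≡ 45, 6^8 ≡ 79, 6^16 ≡ 125, 6^32 ≡ 57, 6^64 ≡ 52, 6^128 ≡ 63 (mod 139).
Test 6^d mod 139 for each divisor d in increasing order:
6^1 ≡ 6
6^2 ≡ 36
6^3 = 6^2·6^1 ≡ 77
6^6 = 6^4·6^2 ≡ 91
6^23 = 6^16·6^4·6^2·6^1 ≡ 1  ← first divisor giving 1
The order is 23.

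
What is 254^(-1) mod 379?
285

gcd(254, 379) = 1, so the inverse exists.
Extended Euclidean algorithm on (379, 254):
379 = 1 × 254 + 125  ⟹  125 = (1)·379 + (-1)·254
254 = 2 × 125 + 4  ⟹  4 = (-2)·379 + (3)·254
125 = 31 × 4 + 1  ⟹  1 = (63)·379 + (-94)·254
So (-94)·254 ≡ 1 (mod 379), i.e. 254^(-1) ≡ -94 ≡ 285 (mod 379).
Check: 254 × 285 = 72390 ≡ 1 (mod 379)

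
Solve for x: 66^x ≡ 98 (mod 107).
83

Baby-step giant-step with step n = ⌈√107⌉ = 11.
Baby steps 66^j mod 107 (j:value) for j=0..10: 0:1, 1:66, 2:76, 3:94, 4:105, 5:82, 6:62, 7:26, 8:4, 9:50, 10:90.
Giant-step multiplier: 66^(-11) ≡ 66^(106-11) = 66^95 ≡ 72 (mod 107).
Giant steps γ_i = 98·72^i mod 107: γ_0=98, γ_1=101, γ_2=103, γ_3=33, γ_4=22, γ_5=86, γ_6=93, γ_7=62 (in table at j=6).
x = i·n + j = 7·11 + 6 = 83.
Check: 66^83 ≡ 98 (mod 107).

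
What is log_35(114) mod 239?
223

Baby-step giant-step with step n = ⌈√239⌉ = 16.
Baby steps 35^j mod 239 (j:value) for j=0..15: 0:1, 1:35, 2:30, 3:94, 4:183, 5:191, 6:232, 7:233, 8:29, 9:59, 10:153, 11:97, 12:49, 13:42, 14:36, 15:65.
Giant-step multiplier: 35^(-16) ≡ 35^(238-16) = 35^222 ≡ 133 (mod 239).
Giant steps γ_i = 114·133^i mod 239: γ_0=114, γ_1=105, γ_2=103, γ_3=76, γ_4=70, γ_5=228, γ_6=210, γ_7=206, γ_8=152, γ_9=140, γ_10=217, γ_11=181, γ_12=173, γ_13=65 (in table at j=15).
x = i·n + j = 13·16 + 15 = 223.
Check: 35^223 ≡ 114 (mod 239).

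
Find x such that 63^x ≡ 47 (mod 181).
139

Baby-step giant-step with step n = ⌈√181⌉ = 14.
Baby steps 63^j mod 181 (j:value) for j=0..13: 0:1, 1:63, 2:168, 3:86, 4:169, 5:149, 6:156, 7:54, 8:144, 9:22, 10:119, 11:76, 12:82, 13:98.
Giant-step multiplier: 63^(-14) ≡ 63^(180-14) = 63^166 ≡ 172 (mod 181).
Giant steps γ_i = 47·172^i mod 181: γ_0=47, γ_1=120, γ_2=6, γ_3=127, γ_4=124, γ_5=151, γ_6=89, γ_7=104, γ_8=150, γ_9=98 (in table at j=13).
x = i·n + j = 9·14 + 13 = 139.
Check: 63^139 ≡ 47 (mod 181).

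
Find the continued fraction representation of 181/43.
[4; 4, 1, 3, 2]

Euclidean algorithm steps:
181 = 4 × 43 + 9
43 = 4 × 9 + 7
9 = 1 × 7 + 2
7 = 3 × 2 + 1
2 = 2 × 1 + 0
Continued fraction: [4; 4, 1, 3, 2]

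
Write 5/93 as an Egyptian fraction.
1/19 + 1/884 + 1/1562028

Greedy algorithm:
5/93: ceiling(93/5) = 19, use 1/19
2/1767: ceiling(1767/2) = 884, use 1/884
1/1562028: ceiling(1562028/1) = 1562028, use 1/1562028
Result: 5/93 = 1/19 + 1/884 + 1/1562028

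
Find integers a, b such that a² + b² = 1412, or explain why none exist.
16² + 34² (a=16, b=34)

Factorization: 1412 = 2^2 × 353
By Fermat: n is sum of two squares iff every prime p ≡ 3 (mod 4) appears to even power.
All primes ≡ 3 (mod 4) appear to even power.
Search a = 0, 1, 2, … for 1412 - a² a perfect square: first hit at a = 16: 1412 - 256 = 1156 = 34².
1412 = 16² + 34² = 256 + 1156 ✓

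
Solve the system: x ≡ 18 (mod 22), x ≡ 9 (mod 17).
128

Using Chinese Remainder Theorem:
M = 22 × 17 = 374
M1 = 17, M2 = 22
y1 = 17^(-1) mod 22 = 13
y2 = 22^(-1) mod 17 = 7
x = (18×17×13 + 9×22×7) mod 374 = 128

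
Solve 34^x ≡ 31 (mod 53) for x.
3

Baby-step giant-step with step n = ⌈√53⌉ = 8.
Baby steps 34^j mod 53 (j:value) for j=0..7: 0:1, 1:34, 2:43, 3:31, 4:47, 5:8, 6:7, 7:26.
h = 31 is already in the table at j=3, so x = 3.
Check: 34^3 ≡ 31 (mod 53).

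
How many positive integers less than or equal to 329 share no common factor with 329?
276

329 = 7 × 47
φ(n) = n × ∏(1 - 1/p) for each prime p dividing n
φ(329) = 329 × (1 - 1/7) × (1 - 1/47) = 276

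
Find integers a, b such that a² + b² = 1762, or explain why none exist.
9² + 41² (a=9, b=41)

Factorization: 1762 = 2 × 881
By Fermat: n is sum of two squares iff every prime p ≡ 3 (mod 4) appears to even power.
All primes ≡ 3 (mod 4) appear to even power.
Search a = 0, 1, 2, … for 1762 - a² a perfect square: first hit at a = 9: 1762 - 81 = 1681 = 41².
1762 = 9² + 41² = 81 + 1681 ✓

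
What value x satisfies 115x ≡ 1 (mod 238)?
89

gcd(115, 238) = 1, so the inverse exists.
Extended Euclidean algorithm on (238, 115):
238 = 2 × 115 + 8  ⟹  8 = (1)·238 + (-2)·115
115 = 14 × 8 + 3  ⟹  3 = (-14)·238 + (29)·115
8 = 2 × 3 + 2  ⟹  2 = (29)·238 + (-60)·115
3 = 1 × 2 + 1  ⟹  1 = (-43)·238 + (89)·115
So (89)·115 ≡ 1 (mod 238), i.e. 115^(-1) ≡ 89 (mod 238).
Check: 115 × 89 = 10235 ≡ 1 (mod 238)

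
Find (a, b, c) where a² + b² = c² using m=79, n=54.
(3325, 8532, 9157)

Euclid's formula: a = m² - n², b = 2mn, c = m² + n²
m = 79, n = 54
a = 79² - 54² = 6241 - 2916 = 3325
b = 2 × 79 × 54 = 8532
c = 79² + 54² = 6241 + 2916 = 9157
Verification: 3325² + 8532² = 11055625 + 72795024 = 83850649 = 9157² ✓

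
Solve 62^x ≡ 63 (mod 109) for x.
72

Baby-step giant-step with step n = ⌈√109⌉ = 11.
Baby steps 62^j mod 109 (j:value) for j=0..10: 0:1, 1:62, 2:29, 3:54, 4:78, 5:40, 6:82, 7:70, 8:89, 9:68, 10:74.
Giant-step multiplier: 62^(-11) ≡ 62^(108-11) = 62^97 ≡ 11 (mod 109).
Giant steps γ_i = 63·11^i mod 109: γ_0=63, γ_1=39, γ_2=102, γ_3=32, γ_4=25, γ_5=57, γ_6=82 (in table at j=6).
x = i·n + j = 6·11 + 6 = 72.
Check: 62^72 ≡ 63 (mod 109).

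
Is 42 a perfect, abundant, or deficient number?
abundant

Proper divisors of 42: sum = 1 + 2 + 3 + 6 + 7 + 14 + 21 = 54
Since 54 > 42, 42 is abundant.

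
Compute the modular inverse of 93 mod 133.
123

gcd(93, 133) = 1, so the inverse exists.
Extended Euclidean algorithm on (133, 93):
133 = 1 × 93 + 40  ⟹  40 = (1)·133 + (-1)·93
93 = 2 × 40 + 13  ⟹  13 = (-2)·133 + (3)·93
40 = 3 × 13 + 1  ⟹  1 = (7)·133 + (-10)·93
So (-10)·93 ≡ 1 (mod 133), i.e. 93^(-1) ≡ -10 ≡ 123 (mod 133).
Check: 93 × 123 = 11439 ≡ 1 (mod 133)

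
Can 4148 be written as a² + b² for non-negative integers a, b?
28² + 58² (a=28, b=58)

Factorization: 4148 = 2^2 × 17 × 61
By Fermat: n is sum of two squares iff every prime p ≡ 3 (mod 4) appears to even power.
All primes ≡ 3 (mod 4) appear to even power.
Search a = 0, 1, 2, … for 4148 - a² a perfect square: first hit at a = 28: 4148 - 784 = 3364 = 58².
4148 = 28² + 58² = 784 + 3364 ✓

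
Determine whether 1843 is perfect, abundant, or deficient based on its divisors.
deficient

Proper divisors of 1843: sum = 1 + 19 + 97 = 117
Since 117 < 1843, 1843 is deficient.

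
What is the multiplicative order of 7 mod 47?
23

47 is prime, so ord(7) divides φ(47) = 46.
Divisors of 46: 1, 2, 23, 46.
Repeated squaring: 7^1 ≡ 7, 7^2 ≡ 2, 7^4 ≡ 4, 7^8 ≡ 16, 7^16 ≡ 21, 7^32 ≡ 18 (mod 47).
Test 7^d mod 47 for each divisor d in increasing order:
7^1 ≡ 7
7^2 ≡ 2
7^23 = 7^16·7^4·7^2·7^1 ≡ 1  ← first divisor giving 1
The order is 23.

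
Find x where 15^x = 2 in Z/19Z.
5

Baby-step giant-step with step n = ⌈√19⌉ = 5.
Baby steps 15^j mod 19 (j:value) for j=0..4: 0:1, 1:15, 2:16, 3:12, 4:9.
Giant-step multiplier: 15^(-5) ≡ 15^(18-5) = 15^13 ≡ 10 (mod 19).
Giant steps γ_i = 2·10^i mod 19: γ_0=2, γ_1=1 (in table at j=0).
x = i·n + j = 1·5 + 0 = 5.
Check: 15^5 ≡ 2 (mod 19).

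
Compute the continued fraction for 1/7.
[0; 7]

Euclidean algorithm steps:
1 = 0 × 7 + 1
7 = 7 × 1 + 0
Continued fraction: [0; 7]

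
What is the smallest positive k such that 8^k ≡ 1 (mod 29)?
28

29 is prime, so ord(8) divides φ(29) = 28.
Divisors of 28: 1, 2, 4, 7, 14, 28.
Repeated squaring: 8^1 ≡ 8, 8^2 ≡ 6, 8^4 ≡ 7, 8^8 ≡ 20, 8^16 ≡ 23 (mod 29).
Test 8^d mod 29 for each divisor d in increasing order:
8^1 ≡ 8
8^2 ≡ 6
8^4 ≡ 7
8^7 = 8^4·8^2·8^1 ≡ 17
8^14 = 8^8·8^4·8^2 ≡ 28
8^28 = 8^16·8^8·8^4 ≡ 1  ← first divisor giving 1
The order is 28.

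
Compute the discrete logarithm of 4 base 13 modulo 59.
40

Baby-step giant-step with step n = ⌈√59⌉ = 8.
Baby steps 13^j mod 59 (j:value) for j=0..7: 0:1, 1:13, 2:51, 3:14, 4:5, 5:6, 6:19, 7:11.
Giant-step multiplier: 13^(-8) ≡ 13^(58-8) = 13^50 ≡ 26 (mod 59).
Giant steps γ_i = 4·26^i mod 59: γ_0=4, γ_1=45, γ_2=49, γ_3=35, γ_4=25, γ_5=1 (in table at j=0).
x = i·n + j = 5·8 + 0 = 40.
Check: 13^40 ≡ 4 (mod 59).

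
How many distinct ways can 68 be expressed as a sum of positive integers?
3087735

p(n) counts ways to write n as a sum of positive integers (order ignored).
Euler's pentagonal recurrence: p(k) = p(k-1) + p(k-2) - p(k-5) - p(k-7) + p(k-12) + p(k-15) - ... (offsets j(3j∓1)/2, signs ++--, p(0)=1, p(<0)=0).
DP table for k = 0..67: p(0)=1, p(1)=1, p(2)=2, p(3)=3, p(4)=5, p(5)=7, p(6)=11, p(7)=15, p(8)=22, p(9)=30, p(10)=42, p(11)=56, p(12)=77, p(13)=101, p(14)=135, p(15)=176, p(16)=231, p(17)=297, p(18)=385, p(19)=490, p(20)=627, p(21)=792, p(22)=1002, p(23)=1255, p(24)=1575, p(25)=1958, p(26)=2436, p(27)=3010, p(28)=3718, p(29)=4565, p(30)=5604, p(31)=6842, p(32)=8349, p(33)=10143, p(34)=12310, p(35)=14883, p(36)=17977, p(37)=21637, p(38)=26015, p(39)=31185, p(40)=37338, p(41)=44583, p(42)=53174, p(43)=63261, p(44)=75175, p(45)=89134, p(46)=105558, p(47)=124754, p(48)=147273, p(49)=173525, p(50)=204226, p(51)=239943, p(52)=281589, p(53)=329931, p(54)=386155, p(55)=451276, p(56)=526823, p(57)=614154, p(58)=715220, p(59)=831820, p(60)=966467, p(61)=1121505, p(62)=1300156, p(63)=1505499, p(64)=1741630, p(65)=2012558, p(66)=2323520, p(67)=2679689.
Final step: p(68) = p(67) + p(66) - p(63) - p(61) + p(56) + p(53) - p(46) - p(42) + p(33) + p(28) - p(17) - p(11)
= 2679689 + 2323520 - 1505499 - 1121505 + 526823 + 329931 - 105558 - 53174 + 10143 + 3718 - 297 - 56
= 3087735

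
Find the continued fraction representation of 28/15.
[1; 1, 6, 2]

Euclidean algorithm steps:
28 = 1 × 15 + 13
15 = 1 × 13 + 2
13 = 6 × 2 + 1
2 = 2 × 1 + 0
Continued fraction: [1; 1, 6, 2]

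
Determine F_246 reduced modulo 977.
482

Matrix identity: Q^n = [[F_(n+1), F_n], [F_n, F_(n-1)]] with Q = [[1,1],[1,0]].
n = 246 = 11110110₂. Square-and-multiply, entries mod 977:
Q^1 = [[1,1],[1,0]]
Q^3 = (Q^1)²·Q = [[3,2],[2,1]]
Q^7 = (Q^3)²·Q = [[21,13],[13,8]]
Q^15 = (Q^7)²·Q = [[10,610],[610,377]]
Q^30 = (Q^15)² = [[940,613],[613,327]]
Q^61 = (Q^30)²·Q = [[949,16],[16,933]]
Q^123 = (Q^61)²·Q = [[865,63],[63,802]]
Q^246 = (Q^123)² = [[881,482],[482,399]]
F_246 mod 977 = Q^246[0][1] = 482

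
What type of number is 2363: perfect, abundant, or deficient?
deficient

Proper divisors of 2363: sum = 1 + 17 + 139 = 157
Since 157 < 2363, 2363 is deficient.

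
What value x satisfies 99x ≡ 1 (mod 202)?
151

gcd(99, 202) = 1, so the inverse exists.
Extended Euclidean algorithm on (202, 99):
202 = 2 × 99 + 4  ⟹  4 = (1)·202 + (-2)·99
99 = 24 × 4 + 3  ⟹  3 = (-24)·202 + (49)·99
4 = 1 × 3 + 1  ⟹  1 = (25)·202 + (-51)·99
So (-51)·99 ≡ 1 (mod 202), i.e. 99^(-1) ≡ -51 ≡ 151 (mod 202).
Check: 99 × 151 = 14949 ≡ 1 (mod 202)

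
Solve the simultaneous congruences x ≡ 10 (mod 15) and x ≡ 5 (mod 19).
100

Using Chinese Remainder Theorem:
M = 15 × 19 = 285
M1 = 19, M2 = 15
y1 = 19^(-1) mod 15 = 4
y2 = 15^(-1) mod 19 = 14
x = (10×19×4 + 5×15×14) mod 285 = 100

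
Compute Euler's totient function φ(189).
108

189 = 3^3 × 7
φ(n) = n × ∏(1 - 1/p) for each prime p dividing n
φ(189) = 189 × (1 - 1/3) × (1 - 1/7) = 108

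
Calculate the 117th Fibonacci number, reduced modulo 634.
602

Matrix identity: Q^n = [[F_(n+1), F_n], [F_n, F_(n-1)]] with Q = [[1,1],[1,0]].
n = 117 = 1110101₂. Square-and-multiply, entries mod 634:
Q^1 = [[1,1],[1,0]]
Q^3 = (Q^1)²·Q = [[3,2],[2,1]]
Q^7 = (Q^3)²·Q = [[21,13],[13,8]]
Q^14 = (Q^7)² = [[610,377],[377,233]]
Q^29 = (Q^14)²·Q = [[232,55],[55,177]]
Q^58 = (Q^29)² = [[423,305],[305,118]]
Q^117 = (Q^58)²·Q = [[133,602],[602,165]]
F_117 mod 634 = Q^117[0][1] = 602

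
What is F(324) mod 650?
168

Matrix identity: Q^n = [[F_(n+1), F_n], [F_n, F_(n-1)]] with Q = [[1,1],[1,0]].
n = 324 = 101000100₂. Square-and-multiply, entries mod 650:
Q^1 = [[1,1],[1,0]]
Q^2 = (Q^1)² = [[2,1],[1,1]]
Q^5 = (Q^2)²·Q = [[8,5],[5,3]]
Q^10 = (Q^5)² = [[89,55],[55,34]]
Q^20 = (Q^10)² = [[546,265],[265,281]]
Q^40 = (Q^20)² = [[441,105],[105,336]]
Q^81 = (Q^40)²·Q = [[441,106],[106,335]]
Q^162 = (Q^81)² = [[317,356],[356,611]]
Q^324 = (Q^162)² = [[375,168],[168,207]]
F_324 mod 650 = Q^324[0][1] = 168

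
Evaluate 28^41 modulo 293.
50

Repeated squaring. Binary of 41 = 101001.
28^1 ≡ 28 (mod 293); 28^2 ≡ 198 (mod 293); 28^4 ≡ 235 (mod 293); 28^8 ≡ 141 (mod 293); 28^16 ≡ 250 (mod 293); 28^32 ≡ 91 (mod 293)
28^41 = 28^1 × 28^8 × 28^32 ≡ 50 (mod 293)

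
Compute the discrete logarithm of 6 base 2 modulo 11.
9

Baby-step giant-step with step n = ⌈√11⌉ = 4.
Baby steps 2^j mod 11 (j:value) for j=0..3: 0:1, 1:2, 2:4, 3:8.
Giant-step multiplier: 2^(-4) ≡ 2^(10-4) = 2^6 ≡ 9 (mod 11).
Giant steps γ_i = 6·9^i mod 11: γ_0=6, γ_1=10, γ_2=2 (in table at j=1).
x = i·n + j = 2·4 + 1 = 9.
Check: 2^9 ≡ 6 (mod 11).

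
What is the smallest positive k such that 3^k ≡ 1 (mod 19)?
18

19 is prime, so ord(3) divides φ(19) = 18.
Divisors of 18: 1, 2, 3, 6, 9, 18.
Repeated squaring: 3^1 ≡ 3, 3^2 ≡ 9, 3^4 ≡ 5, 3^8 ≡ 6, 3^16 ≡ 17 (mod 19).
Test 3^d mod 19 for each divisor d in increasing order:
3^1 ≡ 3
3^2 ≡ 9
3^3 = 3^2·3^1 ≡ 8
3^6 = 3^4·3^2 ≡ 7
3^9 = 3^8·3^1 ≡ 18
3^18 = 3^16·3^2 ≡ 1  ← first divisor giving 1
The order is 18.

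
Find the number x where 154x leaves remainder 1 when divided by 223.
42

gcd(154, 223) = 1, so the inverse exists.
Extended Euclidean algorithm on (223, 154):
223 = 1 × 154 + 69  ⟹  69 = (1)·223 + (-1)·154
154 = 2 × 69 + 16  ⟹  16 = (-2)·223 + (3)·154
69 = 4 × 16 + 5  ⟹  5 = (9)·223 + (-13)·154
16 = 3 × 5 + 1  ⟹  1 = (-29)·223 + (42)·154
So (42)·154 ≡ 1 (mod 223), i.e. 154^(-1) ≡ 42 (mod 223).
Check: 154 × 42 = 6468 ≡ 1 (mod 223)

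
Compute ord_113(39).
112

113 is prime, so ord(39) divides φ(113) = 112.
Divisors of 112: 1, 2, 4, 7, 8, 14, 16, 28, 56, 112.
Repeated squaring: 39^1 ≡ 39, 39^2 ≡ 52, 39^4 ≡ 105, 39^8 ≡ 64, 39^16 ≡ 28, 39^32 ≡ 106, 39^64 ≡ 49 (mod 113).
Test 39^d mod 113 for each divisor d in increasing order:
39^1 ≡ 39
39^2 ≡ 52
39^4 ≡ 105
39^7 = 39^4·39^2·39^1 ≡ 48
39^8 ≡ 64
39^14 = 39^8·39^4·39^2 ≡ 44
39^16 ≡ 28
39^28 = 39^16·39^8·39^4 ≡ 15
39^56 = 39^32·39^16·39^8 ≡ 112
39^112 = 39^64·39^32·39^16 ≡ 1  ← first divisor giving 1
The order is 112.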